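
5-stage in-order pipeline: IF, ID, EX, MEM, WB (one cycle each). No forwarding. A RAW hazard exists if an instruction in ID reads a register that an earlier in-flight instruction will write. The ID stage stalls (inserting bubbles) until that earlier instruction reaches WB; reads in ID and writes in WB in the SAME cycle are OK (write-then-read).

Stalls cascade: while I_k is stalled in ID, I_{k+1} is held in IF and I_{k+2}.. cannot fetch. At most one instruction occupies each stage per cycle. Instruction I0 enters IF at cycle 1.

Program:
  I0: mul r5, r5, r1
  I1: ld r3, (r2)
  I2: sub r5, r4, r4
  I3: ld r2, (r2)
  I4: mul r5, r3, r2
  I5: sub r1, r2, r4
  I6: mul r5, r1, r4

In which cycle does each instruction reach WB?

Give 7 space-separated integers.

I0 mul r5 <- r5,r1: IF@1 ID@2 stall=0 (-) EX@3 MEM@4 WB@5
I1 ld r3 <- r2: IF@2 ID@3 stall=0 (-) EX@4 MEM@5 WB@6
I2 sub r5 <- r4,r4: IF@3 ID@4 stall=0 (-) EX@5 MEM@6 WB@7
I3 ld r2 <- r2: IF@4 ID@5 stall=0 (-) EX@6 MEM@7 WB@8
I4 mul r5 <- r3,r2: IF@5 ID@6 stall=2 (RAW on I3.r2 (WB@8)) EX@9 MEM@10 WB@11
I5 sub r1 <- r2,r4: IF@6 ID@9 stall=0 (-) EX@10 MEM@11 WB@12
I6 mul r5 <- r1,r4: IF@9 ID@10 stall=2 (RAW on I5.r1 (WB@12)) EX@13 MEM@14 WB@15

Answer: 5 6 7 8 11 12 15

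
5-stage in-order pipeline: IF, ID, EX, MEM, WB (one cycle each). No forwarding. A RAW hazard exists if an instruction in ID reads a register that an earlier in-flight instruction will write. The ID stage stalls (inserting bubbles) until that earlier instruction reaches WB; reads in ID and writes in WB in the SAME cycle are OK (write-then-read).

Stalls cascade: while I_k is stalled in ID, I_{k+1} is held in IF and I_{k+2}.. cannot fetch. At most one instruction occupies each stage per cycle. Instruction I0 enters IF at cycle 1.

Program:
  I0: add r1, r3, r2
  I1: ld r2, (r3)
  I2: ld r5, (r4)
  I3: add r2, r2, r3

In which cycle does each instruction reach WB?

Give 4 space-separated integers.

Answer: 5 6 7 9

Derivation:
I0 add r1 <- r3,r2: IF@1 ID@2 stall=0 (-) EX@3 MEM@4 WB@5
I1 ld r2 <- r3: IF@2 ID@3 stall=0 (-) EX@4 MEM@5 WB@6
I2 ld r5 <- r4: IF@3 ID@4 stall=0 (-) EX@5 MEM@6 WB@7
I3 add r2 <- r2,r3: IF@4 ID@5 stall=1 (RAW on I1.r2 (WB@6)) EX@7 MEM@8 WB@9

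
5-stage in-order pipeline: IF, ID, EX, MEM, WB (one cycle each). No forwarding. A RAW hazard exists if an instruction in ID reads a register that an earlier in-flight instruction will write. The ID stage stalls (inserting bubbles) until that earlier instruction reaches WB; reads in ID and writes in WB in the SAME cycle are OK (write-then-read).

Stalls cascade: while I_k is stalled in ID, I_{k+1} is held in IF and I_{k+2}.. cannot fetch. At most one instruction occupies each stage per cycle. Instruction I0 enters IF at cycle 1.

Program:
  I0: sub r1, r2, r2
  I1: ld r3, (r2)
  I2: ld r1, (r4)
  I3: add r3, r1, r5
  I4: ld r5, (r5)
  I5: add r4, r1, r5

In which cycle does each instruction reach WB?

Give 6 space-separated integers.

I0 sub r1 <- r2,r2: IF@1 ID@2 stall=0 (-) EX@3 MEM@4 WB@5
I1 ld r3 <- r2: IF@2 ID@3 stall=0 (-) EX@4 MEM@5 WB@6
I2 ld r1 <- r4: IF@3 ID@4 stall=0 (-) EX@5 MEM@6 WB@7
I3 add r3 <- r1,r5: IF@4 ID@5 stall=2 (RAW on I2.r1 (WB@7)) EX@8 MEM@9 WB@10
I4 ld r5 <- r5: IF@5 ID@8 stall=0 (-) EX@9 MEM@10 WB@11
I5 add r4 <- r1,r5: IF@8 ID@9 stall=2 (RAW on I4.r5 (WB@11)) EX@12 MEM@13 WB@14

Answer: 5 6 7 10 11 14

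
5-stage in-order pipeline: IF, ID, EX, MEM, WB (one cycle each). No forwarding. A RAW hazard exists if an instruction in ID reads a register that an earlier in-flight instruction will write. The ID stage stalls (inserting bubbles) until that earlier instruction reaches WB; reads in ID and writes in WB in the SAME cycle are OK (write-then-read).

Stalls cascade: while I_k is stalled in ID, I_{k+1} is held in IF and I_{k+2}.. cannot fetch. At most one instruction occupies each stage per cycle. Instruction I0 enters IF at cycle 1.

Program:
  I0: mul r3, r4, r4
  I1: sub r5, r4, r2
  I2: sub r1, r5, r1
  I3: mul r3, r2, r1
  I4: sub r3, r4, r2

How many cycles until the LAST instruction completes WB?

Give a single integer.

Answer: 13

Derivation:
I0 mul r3 <- r4,r4: IF@1 ID@2 stall=0 (-) EX@3 MEM@4 WB@5
I1 sub r5 <- r4,r2: IF@2 ID@3 stall=0 (-) EX@4 MEM@5 WB@6
I2 sub r1 <- r5,r1: IF@3 ID@4 stall=2 (RAW on I1.r5 (WB@6)) EX@7 MEM@8 WB@9
I3 mul r3 <- r2,r1: IF@4 ID@7 stall=2 (RAW on I2.r1 (WB@9)) EX@10 MEM@11 WB@12
I4 sub r3 <- r4,r2: IF@7 ID@10 stall=0 (-) EX@11 MEM@12 WB@13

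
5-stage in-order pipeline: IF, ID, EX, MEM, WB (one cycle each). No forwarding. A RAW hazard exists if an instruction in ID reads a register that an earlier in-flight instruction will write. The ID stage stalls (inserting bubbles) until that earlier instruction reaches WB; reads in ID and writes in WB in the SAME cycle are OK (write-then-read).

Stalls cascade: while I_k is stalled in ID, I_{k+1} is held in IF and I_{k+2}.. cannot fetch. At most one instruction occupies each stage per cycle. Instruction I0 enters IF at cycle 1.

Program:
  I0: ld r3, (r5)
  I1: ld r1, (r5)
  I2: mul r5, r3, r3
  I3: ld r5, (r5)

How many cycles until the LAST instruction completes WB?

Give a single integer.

Answer: 11

Derivation:
I0 ld r3 <- r5: IF@1 ID@2 stall=0 (-) EX@3 MEM@4 WB@5
I1 ld r1 <- r5: IF@2 ID@3 stall=0 (-) EX@4 MEM@5 WB@6
I2 mul r5 <- r3,r3: IF@3 ID@4 stall=1 (RAW on I0.r3 (WB@5)) EX@6 MEM@7 WB@8
I3 ld r5 <- r5: IF@4 ID@6 stall=2 (RAW on I2.r5 (WB@8)) EX@9 MEM@10 WB@11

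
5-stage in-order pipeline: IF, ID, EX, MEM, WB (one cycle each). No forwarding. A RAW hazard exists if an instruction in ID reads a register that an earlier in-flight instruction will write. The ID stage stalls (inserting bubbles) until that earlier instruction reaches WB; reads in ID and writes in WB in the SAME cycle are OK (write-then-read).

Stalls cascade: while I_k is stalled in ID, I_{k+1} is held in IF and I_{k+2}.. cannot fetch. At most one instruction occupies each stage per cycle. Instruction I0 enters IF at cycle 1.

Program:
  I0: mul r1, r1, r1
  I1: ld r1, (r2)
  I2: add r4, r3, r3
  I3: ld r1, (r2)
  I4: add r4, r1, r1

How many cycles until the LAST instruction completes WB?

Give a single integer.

I0 mul r1 <- r1,r1: IF@1 ID@2 stall=0 (-) EX@3 MEM@4 WB@5
I1 ld r1 <- r2: IF@2 ID@3 stall=0 (-) EX@4 MEM@5 WB@6
I2 add r4 <- r3,r3: IF@3 ID@4 stall=0 (-) EX@5 MEM@6 WB@7
I3 ld r1 <- r2: IF@4 ID@5 stall=0 (-) EX@6 MEM@7 WB@8
I4 add r4 <- r1,r1: IF@5 ID@6 stall=2 (RAW on I3.r1 (WB@8)) EX@9 MEM@10 WB@11

Answer: 11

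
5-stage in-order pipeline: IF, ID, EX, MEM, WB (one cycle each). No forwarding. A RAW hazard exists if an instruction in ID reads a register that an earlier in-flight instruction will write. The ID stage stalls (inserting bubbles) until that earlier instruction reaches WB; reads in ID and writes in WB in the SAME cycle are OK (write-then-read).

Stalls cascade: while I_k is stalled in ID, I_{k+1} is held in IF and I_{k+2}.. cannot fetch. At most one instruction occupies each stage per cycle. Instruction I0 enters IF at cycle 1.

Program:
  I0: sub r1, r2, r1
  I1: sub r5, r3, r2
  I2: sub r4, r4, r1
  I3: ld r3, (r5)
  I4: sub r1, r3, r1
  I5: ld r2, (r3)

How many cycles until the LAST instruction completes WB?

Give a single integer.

Answer: 13

Derivation:
I0 sub r1 <- r2,r1: IF@1 ID@2 stall=0 (-) EX@3 MEM@4 WB@5
I1 sub r5 <- r3,r2: IF@2 ID@3 stall=0 (-) EX@4 MEM@5 WB@6
I2 sub r4 <- r4,r1: IF@3 ID@4 stall=1 (RAW on I0.r1 (WB@5)) EX@6 MEM@7 WB@8
I3 ld r3 <- r5: IF@4 ID@6 stall=0 (-) EX@7 MEM@8 WB@9
I4 sub r1 <- r3,r1: IF@6 ID@7 stall=2 (RAW on I3.r3 (WB@9)) EX@10 MEM@11 WB@12
I5 ld r2 <- r3: IF@7 ID@10 stall=0 (-) EX@11 MEM@12 WB@13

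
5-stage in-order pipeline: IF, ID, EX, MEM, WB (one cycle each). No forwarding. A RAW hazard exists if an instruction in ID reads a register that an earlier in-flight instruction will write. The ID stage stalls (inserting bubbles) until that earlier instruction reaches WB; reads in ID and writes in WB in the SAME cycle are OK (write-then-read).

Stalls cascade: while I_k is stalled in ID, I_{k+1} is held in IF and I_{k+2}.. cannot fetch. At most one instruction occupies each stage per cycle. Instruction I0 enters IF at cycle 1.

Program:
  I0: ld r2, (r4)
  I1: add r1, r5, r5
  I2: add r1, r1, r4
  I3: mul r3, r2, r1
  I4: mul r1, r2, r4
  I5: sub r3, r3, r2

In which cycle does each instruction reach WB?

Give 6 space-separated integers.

I0 ld r2 <- r4: IF@1 ID@2 stall=0 (-) EX@3 MEM@4 WB@5
I1 add r1 <- r5,r5: IF@2 ID@3 stall=0 (-) EX@4 MEM@5 WB@6
I2 add r1 <- r1,r4: IF@3 ID@4 stall=2 (RAW on I1.r1 (WB@6)) EX@7 MEM@8 WB@9
I3 mul r3 <- r2,r1: IF@4 ID@7 stall=2 (RAW on I2.r1 (WB@9)) EX@10 MEM@11 WB@12
I4 mul r1 <- r2,r4: IF@7 ID@10 stall=0 (-) EX@11 MEM@12 WB@13
I5 sub r3 <- r3,r2: IF@10 ID@11 stall=1 (RAW on I3.r3 (WB@12)) EX@13 MEM@14 WB@15

Answer: 5 6 9 12 13 15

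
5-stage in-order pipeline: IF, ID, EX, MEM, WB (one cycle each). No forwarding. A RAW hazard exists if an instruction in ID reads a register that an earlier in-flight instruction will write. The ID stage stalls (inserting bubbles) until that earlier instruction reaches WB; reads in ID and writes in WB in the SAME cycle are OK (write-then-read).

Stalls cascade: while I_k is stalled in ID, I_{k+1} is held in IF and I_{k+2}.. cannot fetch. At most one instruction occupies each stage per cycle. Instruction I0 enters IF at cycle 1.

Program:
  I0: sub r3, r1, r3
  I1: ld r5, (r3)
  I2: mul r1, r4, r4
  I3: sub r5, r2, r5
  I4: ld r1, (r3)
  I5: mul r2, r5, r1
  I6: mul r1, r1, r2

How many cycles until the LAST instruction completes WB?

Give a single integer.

Answer: 18

Derivation:
I0 sub r3 <- r1,r3: IF@1 ID@2 stall=0 (-) EX@3 MEM@4 WB@5
I1 ld r5 <- r3: IF@2 ID@3 stall=2 (RAW on I0.r3 (WB@5)) EX@6 MEM@7 WB@8
I2 mul r1 <- r4,r4: IF@3 ID@6 stall=0 (-) EX@7 MEM@8 WB@9
I3 sub r5 <- r2,r5: IF@6 ID@7 stall=1 (RAW on I1.r5 (WB@8)) EX@9 MEM@10 WB@11
I4 ld r1 <- r3: IF@7 ID@9 stall=0 (-) EX@10 MEM@11 WB@12
I5 mul r2 <- r5,r1: IF@9 ID@10 stall=2 (RAW on I4.r1 (WB@12)) EX@13 MEM@14 WB@15
I6 mul r1 <- r1,r2: IF@10 ID@13 stall=2 (RAW on I5.r2 (WB@15)) EX@16 MEM@17 WB@18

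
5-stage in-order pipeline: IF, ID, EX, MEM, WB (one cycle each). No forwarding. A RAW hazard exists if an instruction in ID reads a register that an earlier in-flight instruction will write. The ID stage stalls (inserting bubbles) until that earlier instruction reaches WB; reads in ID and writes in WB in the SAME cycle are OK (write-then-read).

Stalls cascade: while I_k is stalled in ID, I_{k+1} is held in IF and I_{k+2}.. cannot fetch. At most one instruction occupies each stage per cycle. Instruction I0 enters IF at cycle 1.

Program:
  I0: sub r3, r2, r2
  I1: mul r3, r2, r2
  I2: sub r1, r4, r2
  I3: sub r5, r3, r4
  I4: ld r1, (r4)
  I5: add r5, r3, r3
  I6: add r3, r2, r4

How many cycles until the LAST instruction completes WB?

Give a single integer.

I0 sub r3 <- r2,r2: IF@1 ID@2 stall=0 (-) EX@3 MEM@4 WB@5
I1 mul r3 <- r2,r2: IF@2 ID@3 stall=0 (-) EX@4 MEM@5 WB@6
I2 sub r1 <- r4,r2: IF@3 ID@4 stall=0 (-) EX@5 MEM@6 WB@7
I3 sub r5 <- r3,r4: IF@4 ID@5 stall=1 (RAW on I1.r3 (WB@6)) EX@7 MEM@8 WB@9
I4 ld r1 <- r4: IF@5 ID@7 stall=0 (-) EX@8 MEM@9 WB@10
I5 add r5 <- r3,r3: IF@7 ID@8 stall=0 (-) EX@9 MEM@10 WB@11
I6 add r3 <- r2,r4: IF@8 ID@9 stall=0 (-) EX@10 MEM@11 WB@12

Answer: 12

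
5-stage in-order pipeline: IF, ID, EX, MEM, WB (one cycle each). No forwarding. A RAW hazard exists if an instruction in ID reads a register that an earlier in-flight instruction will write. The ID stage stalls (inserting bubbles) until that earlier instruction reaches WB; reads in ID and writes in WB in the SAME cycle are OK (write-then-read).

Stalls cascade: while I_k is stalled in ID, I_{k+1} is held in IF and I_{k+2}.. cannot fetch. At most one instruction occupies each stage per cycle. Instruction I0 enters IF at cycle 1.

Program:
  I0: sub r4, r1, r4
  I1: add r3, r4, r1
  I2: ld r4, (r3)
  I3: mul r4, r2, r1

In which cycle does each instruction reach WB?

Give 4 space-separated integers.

I0 sub r4 <- r1,r4: IF@1 ID@2 stall=0 (-) EX@3 MEM@4 WB@5
I1 add r3 <- r4,r1: IF@2 ID@3 stall=2 (RAW on I0.r4 (WB@5)) EX@6 MEM@7 WB@8
I2 ld r4 <- r3: IF@3 ID@6 stall=2 (RAW on I1.r3 (WB@8)) EX@9 MEM@10 WB@11
I3 mul r4 <- r2,r1: IF@6 ID@9 stall=0 (-) EX@10 MEM@11 WB@12

Answer: 5 8 11 12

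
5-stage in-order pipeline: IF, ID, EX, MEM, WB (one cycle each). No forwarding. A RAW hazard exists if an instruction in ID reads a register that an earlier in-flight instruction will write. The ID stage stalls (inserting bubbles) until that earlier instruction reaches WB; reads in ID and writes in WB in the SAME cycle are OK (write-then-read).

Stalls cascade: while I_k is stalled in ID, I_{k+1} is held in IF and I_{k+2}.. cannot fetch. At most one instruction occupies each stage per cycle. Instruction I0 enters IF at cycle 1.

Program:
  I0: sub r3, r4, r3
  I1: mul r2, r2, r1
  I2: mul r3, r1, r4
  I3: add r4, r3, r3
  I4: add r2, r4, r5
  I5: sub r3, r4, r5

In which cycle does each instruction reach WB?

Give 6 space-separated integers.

Answer: 5 6 7 10 13 14

Derivation:
I0 sub r3 <- r4,r3: IF@1 ID@2 stall=0 (-) EX@3 MEM@4 WB@5
I1 mul r2 <- r2,r1: IF@2 ID@3 stall=0 (-) EX@4 MEM@5 WB@6
I2 mul r3 <- r1,r4: IF@3 ID@4 stall=0 (-) EX@5 MEM@6 WB@7
I3 add r4 <- r3,r3: IF@4 ID@5 stall=2 (RAW on I2.r3 (WB@7)) EX@8 MEM@9 WB@10
I4 add r2 <- r4,r5: IF@5 ID@8 stall=2 (RAW on I3.r4 (WB@10)) EX@11 MEM@12 WB@13
I5 sub r3 <- r4,r5: IF@8 ID@11 stall=0 (-) EX@12 MEM@13 WB@14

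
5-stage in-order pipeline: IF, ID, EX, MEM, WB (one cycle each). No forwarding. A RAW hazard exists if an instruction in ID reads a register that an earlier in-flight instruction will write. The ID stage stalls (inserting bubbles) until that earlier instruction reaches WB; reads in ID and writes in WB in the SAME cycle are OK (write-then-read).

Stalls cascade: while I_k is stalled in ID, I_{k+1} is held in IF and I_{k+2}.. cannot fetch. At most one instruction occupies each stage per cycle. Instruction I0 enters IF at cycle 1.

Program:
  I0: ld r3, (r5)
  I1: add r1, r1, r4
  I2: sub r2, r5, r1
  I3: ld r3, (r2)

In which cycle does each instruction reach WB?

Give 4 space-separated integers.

Answer: 5 6 9 12

Derivation:
I0 ld r3 <- r5: IF@1 ID@2 stall=0 (-) EX@3 MEM@4 WB@5
I1 add r1 <- r1,r4: IF@2 ID@3 stall=0 (-) EX@4 MEM@5 WB@6
I2 sub r2 <- r5,r1: IF@3 ID@4 stall=2 (RAW on I1.r1 (WB@6)) EX@7 MEM@8 WB@9
I3 ld r3 <- r2: IF@4 ID@7 stall=2 (RAW on I2.r2 (WB@9)) EX@10 MEM@11 WB@12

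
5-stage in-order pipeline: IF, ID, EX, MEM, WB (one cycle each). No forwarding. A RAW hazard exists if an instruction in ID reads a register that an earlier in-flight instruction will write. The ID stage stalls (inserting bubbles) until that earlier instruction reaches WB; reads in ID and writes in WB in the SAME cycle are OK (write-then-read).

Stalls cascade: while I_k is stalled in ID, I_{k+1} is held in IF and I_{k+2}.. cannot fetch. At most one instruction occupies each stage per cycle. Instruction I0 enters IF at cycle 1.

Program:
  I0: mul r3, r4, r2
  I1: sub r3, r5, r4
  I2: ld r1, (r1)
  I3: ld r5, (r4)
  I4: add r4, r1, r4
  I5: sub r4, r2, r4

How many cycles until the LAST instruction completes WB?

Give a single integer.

Answer: 13

Derivation:
I0 mul r3 <- r4,r2: IF@1 ID@2 stall=0 (-) EX@3 MEM@4 WB@5
I1 sub r3 <- r5,r4: IF@2 ID@3 stall=0 (-) EX@4 MEM@5 WB@6
I2 ld r1 <- r1: IF@3 ID@4 stall=0 (-) EX@5 MEM@6 WB@7
I3 ld r5 <- r4: IF@4 ID@5 stall=0 (-) EX@6 MEM@7 WB@8
I4 add r4 <- r1,r4: IF@5 ID@6 stall=1 (RAW on I2.r1 (WB@7)) EX@8 MEM@9 WB@10
I5 sub r4 <- r2,r4: IF@6 ID@8 stall=2 (RAW on I4.r4 (WB@10)) EX@11 MEM@12 WB@13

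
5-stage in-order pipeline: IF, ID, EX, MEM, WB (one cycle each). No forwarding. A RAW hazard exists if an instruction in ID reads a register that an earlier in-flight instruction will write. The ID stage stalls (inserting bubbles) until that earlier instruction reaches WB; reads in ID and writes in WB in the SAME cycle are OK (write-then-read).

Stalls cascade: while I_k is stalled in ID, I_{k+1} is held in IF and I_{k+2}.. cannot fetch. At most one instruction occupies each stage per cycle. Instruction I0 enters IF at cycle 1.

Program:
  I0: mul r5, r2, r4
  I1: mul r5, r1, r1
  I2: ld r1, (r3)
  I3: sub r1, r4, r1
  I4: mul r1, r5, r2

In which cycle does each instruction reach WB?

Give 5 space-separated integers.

Answer: 5 6 7 10 11

Derivation:
I0 mul r5 <- r2,r4: IF@1 ID@2 stall=0 (-) EX@3 MEM@4 WB@5
I1 mul r5 <- r1,r1: IF@2 ID@3 stall=0 (-) EX@4 MEM@5 WB@6
I2 ld r1 <- r3: IF@3 ID@4 stall=0 (-) EX@5 MEM@6 WB@7
I3 sub r1 <- r4,r1: IF@4 ID@5 stall=2 (RAW on I2.r1 (WB@7)) EX@8 MEM@9 WB@10
I4 mul r1 <- r5,r2: IF@5 ID@8 stall=0 (-) EX@9 MEM@10 WB@11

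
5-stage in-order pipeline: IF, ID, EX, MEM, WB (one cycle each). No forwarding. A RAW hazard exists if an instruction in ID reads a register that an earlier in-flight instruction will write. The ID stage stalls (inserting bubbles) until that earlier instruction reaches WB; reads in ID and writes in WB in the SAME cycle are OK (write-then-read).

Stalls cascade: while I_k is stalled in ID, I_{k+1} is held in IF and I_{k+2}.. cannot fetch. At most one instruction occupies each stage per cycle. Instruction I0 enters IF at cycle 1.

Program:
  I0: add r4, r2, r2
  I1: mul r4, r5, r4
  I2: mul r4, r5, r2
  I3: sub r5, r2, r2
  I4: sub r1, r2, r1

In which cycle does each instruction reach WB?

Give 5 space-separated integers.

I0 add r4 <- r2,r2: IF@1 ID@2 stall=0 (-) EX@3 MEM@4 WB@5
I1 mul r4 <- r5,r4: IF@2 ID@3 stall=2 (RAW on I0.r4 (WB@5)) EX@6 MEM@7 WB@8
I2 mul r4 <- r5,r2: IF@3 ID@6 stall=0 (-) EX@7 MEM@8 WB@9
I3 sub r5 <- r2,r2: IF@6 ID@7 stall=0 (-) EX@8 MEM@9 WB@10
I4 sub r1 <- r2,r1: IF@7 ID@8 stall=0 (-) EX@9 MEM@10 WB@11

Answer: 5 8 9 10 11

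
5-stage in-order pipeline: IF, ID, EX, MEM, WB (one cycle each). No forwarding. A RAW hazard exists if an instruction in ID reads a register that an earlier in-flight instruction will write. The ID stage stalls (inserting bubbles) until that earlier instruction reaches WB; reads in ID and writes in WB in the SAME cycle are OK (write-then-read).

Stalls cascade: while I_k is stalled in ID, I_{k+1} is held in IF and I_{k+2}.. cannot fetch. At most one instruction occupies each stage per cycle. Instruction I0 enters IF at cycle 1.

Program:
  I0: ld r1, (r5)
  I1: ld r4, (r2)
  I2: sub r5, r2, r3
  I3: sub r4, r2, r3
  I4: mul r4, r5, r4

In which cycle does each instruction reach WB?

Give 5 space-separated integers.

Answer: 5 6 7 8 11

Derivation:
I0 ld r1 <- r5: IF@1 ID@2 stall=0 (-) EX@3 MEM@4 WB@5
I1 ld r4 <- r2: IF@2 ID@3 stall=0 (-) EX@4 MEM@5 WB@6
I2 sub r5 <- r2,r3: IF@3 ID@4 stall=0 (-) EX@5 MEM@6 WB@7
I3 sub r4 <- r2,r3: IF@4 ID@5 stall=0 (-) EX@6 MEM@7 WB@8
I4 mul r4 <- r5,r4: IF@5 ID@6 stall=2 (RAW on I3.r4 (WB@8)) EX@9 MEM@10 WB@11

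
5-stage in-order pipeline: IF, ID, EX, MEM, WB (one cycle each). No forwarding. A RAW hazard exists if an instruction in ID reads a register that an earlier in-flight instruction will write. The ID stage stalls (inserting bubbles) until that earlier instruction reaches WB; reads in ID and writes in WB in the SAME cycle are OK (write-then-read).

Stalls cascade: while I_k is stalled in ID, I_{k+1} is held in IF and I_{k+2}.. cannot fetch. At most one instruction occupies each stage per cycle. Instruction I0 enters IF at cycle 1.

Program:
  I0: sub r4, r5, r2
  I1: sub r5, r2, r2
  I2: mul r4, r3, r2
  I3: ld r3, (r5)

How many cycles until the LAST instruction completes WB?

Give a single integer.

I0 sub r4 <- r5,r2: IF@1 ID@2 stall=0 (-) EX@3 MEM@4 WB@5
I1 sub r5 <- r2,r2: IF@2 ID@3 stall=0 (-) EX@4 MEM@5 WB@6
I2 mul r4 <- r3,r2: IF@3 ID@4 stall=0 (-) EX@5 MEM@6 WB@7
I3 ld r3 <- r5: IF@4 ID@5 stall=1 (RAW on I1.r5 (WB@6)) EX@7 MEM@8 WB@9

Answer: 9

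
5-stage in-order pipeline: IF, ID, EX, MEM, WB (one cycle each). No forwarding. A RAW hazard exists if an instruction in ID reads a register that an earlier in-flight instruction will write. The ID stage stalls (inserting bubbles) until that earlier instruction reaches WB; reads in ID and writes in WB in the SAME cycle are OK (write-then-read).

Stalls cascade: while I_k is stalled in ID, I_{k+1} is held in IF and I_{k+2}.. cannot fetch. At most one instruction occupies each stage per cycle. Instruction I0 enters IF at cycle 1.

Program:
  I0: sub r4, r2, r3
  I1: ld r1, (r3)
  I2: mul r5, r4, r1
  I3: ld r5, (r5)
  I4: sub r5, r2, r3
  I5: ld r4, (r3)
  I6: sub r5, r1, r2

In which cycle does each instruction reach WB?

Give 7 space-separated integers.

I0 sub r4 <- r2,r3: IF@1 ID@2 stall=0 (-) EX@3 MEM@4 WB@5
I1 ld r1 <- r3: IF@2 ID@3 stall=0 (-) EX@4 MEM@5 WB@6
I2 mul r5 <- r4,r1: IF@3 ID@4 stall=2 (RAW on I1.r1 (WB@6)) EX@7 MEM@8 WB@9
I3 ld r5 <- r5: IF@4 ID@7 stall=2 (RAW on I2.r5 (WB@9)) EX@10 MEM@11 WB@12
I4 sub r5 <- r2,r3: IF@7 ID@10 stall=0 (-) EX@11 MEM@12 WB@13
I5 ld r4 <- r3: IF@10 ID@11 stall=0 (-) EX@12 MEM@13 WB@14
I6 sub r5 <- r1,r2: IF@11 ID@12 stall=0 (-) EX@13 MEM@14 WB@15

Answer: 5 6 9 12 13 14 15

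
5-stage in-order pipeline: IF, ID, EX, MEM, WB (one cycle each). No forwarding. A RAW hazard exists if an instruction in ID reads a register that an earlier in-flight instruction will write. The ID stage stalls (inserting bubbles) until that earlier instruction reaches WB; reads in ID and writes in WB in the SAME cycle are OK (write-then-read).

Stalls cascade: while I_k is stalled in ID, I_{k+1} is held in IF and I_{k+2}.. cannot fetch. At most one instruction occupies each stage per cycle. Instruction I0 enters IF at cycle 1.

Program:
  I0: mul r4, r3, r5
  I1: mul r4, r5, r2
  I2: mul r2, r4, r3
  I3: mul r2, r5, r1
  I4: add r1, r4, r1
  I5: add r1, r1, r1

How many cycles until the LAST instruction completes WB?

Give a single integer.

Answer: 14

Derivation:
I0 mul r4 <- r3,r5: IF@1 ID@2 stall=0 (-) EX@3 MEM@4 WB@5
I1 mul r4 <- r5,r2: IF@2 ID@3 stall=0 (-) EX@4 MEM@5 WB@6
I2 mul r2 <- r4,r3: IF@3 ID@4 stall=2 (RAW on I1.r4 (WB@6)) EX@7 MEM@8 WB@9
I3 mul r2 <- r5,r1: IF@4 ID@7 stall=0 (-) EX@8 MEM@9 WB@10
I4 add r1 <- r4,r1: IF@7 ID@8 stall=0 (-) EX@9 MEM@10 WB@11
I5 add r1 <- r1,r1: IF@8 ID@9 stall=2 (RAW on I4.r1 (WB@11)) EX@12 MEM@13 WB@14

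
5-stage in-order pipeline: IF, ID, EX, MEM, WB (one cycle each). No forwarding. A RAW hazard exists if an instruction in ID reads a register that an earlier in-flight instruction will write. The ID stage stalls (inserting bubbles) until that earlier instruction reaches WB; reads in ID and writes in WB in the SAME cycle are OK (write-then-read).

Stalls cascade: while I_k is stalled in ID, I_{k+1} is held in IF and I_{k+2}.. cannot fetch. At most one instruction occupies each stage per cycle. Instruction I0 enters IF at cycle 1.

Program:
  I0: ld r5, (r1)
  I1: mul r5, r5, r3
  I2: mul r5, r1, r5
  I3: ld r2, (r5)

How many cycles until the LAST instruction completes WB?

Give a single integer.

I0 ld r5 <- r1: IF@1 ID@2 stall=0 (-) EX@3 MEM@4 WB@5
I1 mul r5 <- r5,r3: IF@2 ID@3 stall=2 (RAW on I0.r5 (WB@5)) EX@6 MEM@7 WB@8
I2 mul r5 <- r1,r5: IF@3 ID@6 stall=2 (RAW on I1.r5 (WB@8)) EX@9 MEM@10 WB@11
I3 ld r2 <- r5: IF@6 ID@9 stall=2 (RAW on I2.r5 (WB@11)) EX@12 MEM@13 WB@14

Answer: 14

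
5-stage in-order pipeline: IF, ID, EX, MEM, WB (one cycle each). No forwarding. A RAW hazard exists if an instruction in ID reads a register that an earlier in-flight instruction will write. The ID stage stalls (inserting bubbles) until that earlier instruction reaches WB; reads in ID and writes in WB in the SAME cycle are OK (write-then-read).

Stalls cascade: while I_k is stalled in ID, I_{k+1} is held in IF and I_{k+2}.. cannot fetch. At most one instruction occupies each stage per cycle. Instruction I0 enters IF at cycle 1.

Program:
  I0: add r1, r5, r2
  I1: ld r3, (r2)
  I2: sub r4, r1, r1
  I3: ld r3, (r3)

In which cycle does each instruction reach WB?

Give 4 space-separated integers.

I0 add r1 <- r5,r2: IF@1 ID@2 stall=0 (-) EX@3 MEM@4 WB@5
I1 ld r3 <- r2: IF@2 ID@3 stall=0 (-) EX@4 MEM@5 WB@6
I2 sub r4 <- r1,r1: IF@3 ID@4 stall=1 (RAW on I0.r1 (WB@5)) EX@6 MEM@7 WB@8
I3 ld r3 <- r3: IF@4 ID@6 stall=0 (-) EX@7 MEM@8 WB@9

Answer: 5 6 8 9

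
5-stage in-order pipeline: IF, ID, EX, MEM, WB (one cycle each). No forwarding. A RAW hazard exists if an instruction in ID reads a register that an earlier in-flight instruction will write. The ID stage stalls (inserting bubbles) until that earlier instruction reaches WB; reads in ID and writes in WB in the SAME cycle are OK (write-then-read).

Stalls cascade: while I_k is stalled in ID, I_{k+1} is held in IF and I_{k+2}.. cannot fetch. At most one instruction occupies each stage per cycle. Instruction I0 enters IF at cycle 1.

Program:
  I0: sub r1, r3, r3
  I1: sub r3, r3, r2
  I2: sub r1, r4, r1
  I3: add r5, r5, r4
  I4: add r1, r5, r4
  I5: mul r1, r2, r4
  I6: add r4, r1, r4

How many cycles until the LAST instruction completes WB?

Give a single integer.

I0 sub r1 <- r3,r3: IF@1 ID@2 stall=0 (-) EX@3 MEM@4 WB@5
I1 sub r3 <- r3,r2: IF@2 ID@3 stall=0 (-) EX@4 MEM@5 WB@6
I2 sub r1 <- r4,r1: IF@3 ID@4 stall=1 (RAW on I0.r1 (WB@5)) EX@6 MEM@7 WB@8
I3 add r5 <- r5,r4: IF@4 ID@6 stall=0 (-) EX@7 MEM@8 WB@9
I4 add r1 <- r5,r4: IF@6 ID@7 stall=2 (RAW on I3.r5 (WB@9)) EX@10 MEM@11 WB@12
I5 mul r1 <- r2,r4: IF@7 ID@10 stall=0 (-) EX@11 MEM@12 WB@13
I6 add r4 <- r1,r4: IF@10 ID@11 stall=2 (RAW on I5.r1 (WB@13)) EX@14 MEM@15 WB@16

Answer: 16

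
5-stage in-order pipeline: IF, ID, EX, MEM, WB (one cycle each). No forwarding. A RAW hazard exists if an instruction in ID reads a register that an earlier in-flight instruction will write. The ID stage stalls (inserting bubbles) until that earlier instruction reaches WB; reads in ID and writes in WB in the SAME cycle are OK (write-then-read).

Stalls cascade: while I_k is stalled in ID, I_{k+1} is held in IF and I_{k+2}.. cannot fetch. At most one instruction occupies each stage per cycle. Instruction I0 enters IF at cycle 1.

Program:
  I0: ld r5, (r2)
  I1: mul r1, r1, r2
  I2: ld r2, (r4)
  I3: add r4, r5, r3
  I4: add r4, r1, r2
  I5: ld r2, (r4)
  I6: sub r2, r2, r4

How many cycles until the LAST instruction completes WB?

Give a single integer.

I0 ld r5 <- r2: IF@1 ID@2 stall=0 (-) EX@3 MEM@4 WB@5
I1 mul r1 <- r1,r2: IF@2 ID@3 stall=0 (-) EX@4 MEM@5 WB@6
I2 ld r2 <- r4: IF@3 ID@4 stall=0 (-) EX@5 MEM@6 WB@7
I3 add r4 <- r5,r3: IF@4 ID@5 stall=0 (-) EX@6 MEM@7 WB@8
I4 add r4 <- r1,r2: IF@5 ID@6 stall=1 (RAW on I2.r2 (WB@7)) EX@8 MEM@9 WB@10
I5 ld r2 <- r4: IF@6 ID@8 stall=2 (RAW on I4.r4 (WB@10)) EX@11 MEM@12 WB@13
I6 sub r2 <- r2,r4: IF@8 ID@11 stall=2 (RAW on I5.r2 (WB@13)) EX@14 MEM@15 WB@16

Answer: 16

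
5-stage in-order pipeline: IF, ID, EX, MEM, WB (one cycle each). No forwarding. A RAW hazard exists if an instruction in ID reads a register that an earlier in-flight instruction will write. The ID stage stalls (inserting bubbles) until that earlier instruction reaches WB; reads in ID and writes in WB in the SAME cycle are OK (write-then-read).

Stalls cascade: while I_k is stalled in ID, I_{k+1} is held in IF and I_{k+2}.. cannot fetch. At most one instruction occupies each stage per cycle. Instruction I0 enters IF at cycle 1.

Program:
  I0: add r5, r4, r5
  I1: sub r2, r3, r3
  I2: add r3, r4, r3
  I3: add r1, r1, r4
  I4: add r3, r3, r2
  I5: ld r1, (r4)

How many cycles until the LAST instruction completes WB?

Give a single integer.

Answer: 11

Derivation:
I0 add r5 <- r4,r5: IF@1 ID@2 stall=0 (-) EX@3 MEM@4 WB@5
I1 sub r2 <- r3,r3: IF@2 ID@3 stall=0 (-) EX@4 MEM@5 WB@6
I2 add r3 <- r4,r3: IF@3 ID@4 stall=0 (-) EX@5 MEM@6 WB@7
I3 add r1 <- r1,r4: IF@4 ID@5 stall=0 (-) EX@6 MEM@7 WB@8
I4 add r3 <- r3,r2: IF@5 ID@6 stall=1 (RAW on I2.r3 (WB@7)) EX@8 MEM@9 WB@10
I5 ld r1 <- r4: IF@6 ID@8 stall=0 (-) EX@9 MEM@10 WB@11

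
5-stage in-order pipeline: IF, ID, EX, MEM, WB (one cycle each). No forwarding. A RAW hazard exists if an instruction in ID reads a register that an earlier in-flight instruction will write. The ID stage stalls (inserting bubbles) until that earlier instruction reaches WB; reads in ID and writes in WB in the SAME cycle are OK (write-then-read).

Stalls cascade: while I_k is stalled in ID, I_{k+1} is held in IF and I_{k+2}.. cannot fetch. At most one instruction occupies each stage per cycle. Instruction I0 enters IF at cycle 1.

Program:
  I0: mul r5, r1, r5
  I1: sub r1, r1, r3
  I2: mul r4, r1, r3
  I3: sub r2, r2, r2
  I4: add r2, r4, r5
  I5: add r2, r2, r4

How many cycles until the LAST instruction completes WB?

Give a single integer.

I0 mul r5 <- r1,r5: IF@1 ID@2 stall=0 (-) EX@3 MEM@4 WB@5
I1 sub r1 <- r1,r3: IF@2 ID@3 stall=0 (-) EX@4 MEM@5 WB@6
I2 mul r4 <- r1,r3: IF@3 ID@4 stall=2 (RAW on I1.r1 (WB@6)) EX@7 MEM@8 WB@9
I3 sub r2 <- r2,r2: IF@4 ID@7 stall=0 (-) EX@8 MEM@9 WB@10
I4 add r2 <- r4,r5: IF@7 ID@8 stall=1 (RAW on I2.r4 (WB@9)) EX@10 MEM@11 WB@12
I5 add r2 <- r2,r4: IF@8 ID@10 stall=2 (RAW on I4.r2 (WB@12)) EX@13 MEM@14 WB@15

Answer: 15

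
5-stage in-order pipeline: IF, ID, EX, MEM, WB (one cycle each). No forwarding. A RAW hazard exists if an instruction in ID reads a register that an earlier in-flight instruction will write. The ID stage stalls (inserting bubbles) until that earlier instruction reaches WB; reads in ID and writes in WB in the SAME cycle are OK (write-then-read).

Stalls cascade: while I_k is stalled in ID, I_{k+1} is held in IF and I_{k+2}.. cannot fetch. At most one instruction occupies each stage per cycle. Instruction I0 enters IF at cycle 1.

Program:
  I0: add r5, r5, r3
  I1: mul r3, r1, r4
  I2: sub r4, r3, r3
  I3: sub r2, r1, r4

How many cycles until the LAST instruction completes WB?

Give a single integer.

I0 add r5 <- r5,r3: IF@1 ID@2 stall=0 (-) EX@3 MEM@4 WB@5
I1 mul r3 <- r1,r4: IF@2 ID@3 stall=0 (-) EX@4 MEM@5 WB@6
I2 sub r4 <- r3,r3: IF@3 ID@4 stall=2 (RAW on I1.r3 (WB@6)) EX@7 MEM@8 WB@9
I3 sub r2 <- r1,r4: IF@4 ID@7 stall=2 (RAW on I2.r4 (WB@9)) EX@10 MEM@11 WB@12

Answer: 12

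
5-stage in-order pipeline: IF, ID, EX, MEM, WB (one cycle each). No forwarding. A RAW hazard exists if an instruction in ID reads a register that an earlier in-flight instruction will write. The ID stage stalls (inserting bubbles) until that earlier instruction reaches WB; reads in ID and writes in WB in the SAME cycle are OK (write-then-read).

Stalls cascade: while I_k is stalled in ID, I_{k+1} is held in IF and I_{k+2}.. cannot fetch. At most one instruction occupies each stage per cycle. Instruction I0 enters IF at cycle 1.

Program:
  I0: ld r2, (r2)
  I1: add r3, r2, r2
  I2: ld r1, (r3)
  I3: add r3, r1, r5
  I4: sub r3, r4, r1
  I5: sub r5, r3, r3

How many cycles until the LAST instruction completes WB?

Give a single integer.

Answer: 18

Derivation:
I0 ld r2 <- r2: IF@1 ID@2 stall=0 (-) EX@3 MEM@4 WB@5
I1 add r3 <- r2,r2: IF@2 ID@3 stall=2 (RAW on I0.r2 (WB@5)) EX@6 MEM@7 WB@8
I2 ld r1 <- r3: IF@3 ID@6 stall=2 (RAW on I1.r3 (WB@8)) EX@9 MEM@10 WB@11
I3 add r3 <- r1,r5: IF@6 ID@9 stall=2 (RAW on I2.r1 (WB@11)) EX@12 MEM@13 WB@14
I4 sub r3 <- r4,r1: IF@9 ID@12 stall=0 (-) EX@13 MEM@14 WB@15
I5 sub r5 <- r3,r3: IF@12 ID@13 stall=2 (RAW on I4.r3 (WB@15)) EX@16 MEM@17 WB@18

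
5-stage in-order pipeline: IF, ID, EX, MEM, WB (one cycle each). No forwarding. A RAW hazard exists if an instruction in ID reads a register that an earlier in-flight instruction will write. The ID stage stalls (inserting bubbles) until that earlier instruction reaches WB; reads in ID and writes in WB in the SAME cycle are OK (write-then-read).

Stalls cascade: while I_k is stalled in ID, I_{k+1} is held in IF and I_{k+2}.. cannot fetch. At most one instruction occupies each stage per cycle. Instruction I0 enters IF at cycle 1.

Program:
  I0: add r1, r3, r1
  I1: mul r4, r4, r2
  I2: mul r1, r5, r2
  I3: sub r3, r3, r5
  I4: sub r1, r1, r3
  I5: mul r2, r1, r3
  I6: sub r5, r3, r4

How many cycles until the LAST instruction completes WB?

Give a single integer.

Answer: 15

Derivation:
I0 add r1 <- r3,r1: IF@1 ID@2 stall=0 (-) EX@3 MEM@4 WB@5
I1 mul r4 <- r4,r2: IF@2 ID@3 stall=0 (-) EX@4 MEM@5 WB@6
I2 mul r1 <- r5,r2: IF@3 ID@4 stall=0 (-) EX@5 MEM@6 WB@7
I3 sub r3 <- r3,r5: IF@4 ID@5 stall=0 (-) EX@6 MEM@7 WB@8
I4 sub r1 <- r1,r3: IF@5 ID@6 stall=2 (RAW on I3.r3 (WB@8)) EX@9 MEM@10 WB@11
I5 mul r2 <- r1,r3: IF@6 ID@9 stall=2 (RAW on I4.r1 (WB@11)) EX@12 MEM@13 WB@14
I6 sub r5 <- r3,r4: IF@9 ID@12 stall=0 (-) EX@13 MEM@14 WB@15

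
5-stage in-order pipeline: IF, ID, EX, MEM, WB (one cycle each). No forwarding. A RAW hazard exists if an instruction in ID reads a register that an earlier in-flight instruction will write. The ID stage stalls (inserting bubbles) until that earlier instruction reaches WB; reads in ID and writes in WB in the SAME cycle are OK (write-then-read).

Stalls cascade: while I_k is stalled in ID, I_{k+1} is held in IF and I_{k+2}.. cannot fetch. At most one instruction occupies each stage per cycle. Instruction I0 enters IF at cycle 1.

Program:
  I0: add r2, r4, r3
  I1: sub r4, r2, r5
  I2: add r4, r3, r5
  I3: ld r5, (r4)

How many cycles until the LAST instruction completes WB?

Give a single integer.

Answer: 12

Derivation:
I0 add r2 <- r4,r3: IF@1 ID@2 stall=0 (-) EX@3 MEM@4 WB@5
I1 sub r4 <- r2,r5: IF@2 ID@3 stall=2 (RAW on I0.r2 (WB@5)) EX@6 MEM@7 WB@8
I2 add r4 <- r3,r5: IF@3 ID@6 stall=0 (-) EX@7 MEM@8 WB@9
I3 ld r5 <- r4: IF@6 ID@7 stall=2 (RAW on I2.r4 (WB@9)) EX@10 MEM@11 WB@12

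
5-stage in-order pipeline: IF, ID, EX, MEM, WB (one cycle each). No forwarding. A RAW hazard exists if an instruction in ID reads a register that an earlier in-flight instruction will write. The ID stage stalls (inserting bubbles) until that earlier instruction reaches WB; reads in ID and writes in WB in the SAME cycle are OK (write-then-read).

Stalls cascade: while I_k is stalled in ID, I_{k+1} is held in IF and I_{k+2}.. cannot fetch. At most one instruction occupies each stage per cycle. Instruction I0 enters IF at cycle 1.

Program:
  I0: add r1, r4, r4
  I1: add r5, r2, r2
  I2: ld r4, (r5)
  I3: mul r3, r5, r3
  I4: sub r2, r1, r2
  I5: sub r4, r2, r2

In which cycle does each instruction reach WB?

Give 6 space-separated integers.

Answer: 5 6 9 10 11 14

Derivation:
I0 add r1 <- r4,r4: IF@1 ID@2 stall=0 (-) EX@3 MEM@4 WB@5
I1 add r5 <- r2,r2: IF@2 ID@3 stall=0 (-) EX@4 MEM@5 WB@6
I2 ld r4 <- r5: IF@3 ID@4 stall=2 (RAW on I1.r5 (WB@6)) EX@7 MEM@8 WB@9
I3 mul r3 <- r5,r3: IF@4 ID@7 stall=0 (-) EX@8 MEM@9 WB@10
I4 sub r2 <- r1,r2: IF@7 ID@8 stall=0 (-) EX@9 MEM@10 WB@11
I5 sub r4 <- r2,r2: IF@8 ID@9 stall=2 (RAW on I4.r2 (WB@11)) EX@12 MEM@13 WB@14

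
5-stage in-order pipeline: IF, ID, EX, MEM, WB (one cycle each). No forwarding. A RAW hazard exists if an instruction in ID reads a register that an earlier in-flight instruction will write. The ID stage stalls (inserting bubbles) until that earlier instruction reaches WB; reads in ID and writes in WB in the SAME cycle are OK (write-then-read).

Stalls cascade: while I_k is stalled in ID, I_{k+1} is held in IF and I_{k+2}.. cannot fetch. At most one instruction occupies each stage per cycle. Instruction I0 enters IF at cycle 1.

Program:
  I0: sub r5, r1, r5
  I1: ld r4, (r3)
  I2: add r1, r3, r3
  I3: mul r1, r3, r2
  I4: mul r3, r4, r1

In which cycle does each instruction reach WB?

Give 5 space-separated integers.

I0 sub r5 <- r1,r5: IF@1 ID@2 stall=0 (-) EX@3 MEM@4 WB@5
I1 ld r4 <- r3: IF@2 ID@3 stall=0 (-) EX@4 MEM@5 WB@6
I2 add r1 <- r3,r3: IF@3 ID@4 stall=0 (-) EX@5 MEM@6 WB@7
I3 mul r1 <- r3,r2: IF@4 ID@5 stall=0 (-) EX@6 MEM@7 WB@8
I4 mul r3 <- r4,r1: IF@5 ID@6 stall=2 (RAW on I3.r1 (WB@8)) EX@9 MEM@10 WB@11

Answer: 5 6 7 8 11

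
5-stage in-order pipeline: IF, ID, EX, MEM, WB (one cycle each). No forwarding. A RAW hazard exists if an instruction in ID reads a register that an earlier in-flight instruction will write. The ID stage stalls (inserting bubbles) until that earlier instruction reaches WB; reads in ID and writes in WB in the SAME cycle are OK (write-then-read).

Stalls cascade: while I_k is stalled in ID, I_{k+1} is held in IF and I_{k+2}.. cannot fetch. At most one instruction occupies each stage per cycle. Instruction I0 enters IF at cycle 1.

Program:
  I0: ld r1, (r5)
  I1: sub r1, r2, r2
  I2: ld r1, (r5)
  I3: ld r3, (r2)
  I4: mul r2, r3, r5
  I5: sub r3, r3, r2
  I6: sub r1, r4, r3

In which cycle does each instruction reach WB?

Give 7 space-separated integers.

I0 ld r1 <- r5: IF@1 ID@2 stall=0 (-) EX@3 MEM@4 WB@5
I1 sub r1 <- r2,r2: IF@2 ID@3 stall=0 (-) EX@4 MEM@5 WB@6
I2 ld r1 <- r5: IF@3 ID@4 stall=0 (-) EX@5 MEM@6 WB@7
I3 ld r3 <- r2: IF@4 ID@5 stall=0 (-) EX@6 MEM@7 WB@8
I4 mul r2 <- r3,r5: IF@5 ID@6 stall=2 (RAW on I3.r3 (WB@8)) EX@9 MEM@10 WB@11
I5 sub r3 <- r3,r2: IF@6 ID@9 stall=2 (RAW on I4.r2 (WB@11)) EX@12 MEM@13 WB@14
I6 sub r1 <- r4,r3: IF@9 ID@12 stall=2 (RAW on I5.r3 (WB@14)) EX@15 MEM@16 WB@17

Answer: 5 6 7 8 11 14 17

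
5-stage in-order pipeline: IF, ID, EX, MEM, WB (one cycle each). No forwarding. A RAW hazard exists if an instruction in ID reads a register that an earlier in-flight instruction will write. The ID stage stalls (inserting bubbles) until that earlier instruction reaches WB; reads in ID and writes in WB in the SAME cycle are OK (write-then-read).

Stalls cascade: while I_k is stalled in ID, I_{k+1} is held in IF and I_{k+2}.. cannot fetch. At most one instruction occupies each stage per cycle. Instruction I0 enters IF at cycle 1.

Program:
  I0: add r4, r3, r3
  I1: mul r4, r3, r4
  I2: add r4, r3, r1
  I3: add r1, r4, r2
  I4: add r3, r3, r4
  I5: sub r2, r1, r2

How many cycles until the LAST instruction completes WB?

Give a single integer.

I0 add r4 <- r3,r3: IF@1 ID@2 stall=0 (-) EX@3 MEM@4 WB@5
I1 mul r4 <- r3,r4: IF@2 ID@3 stall=2 (RAW on I0.r4 (WB@5)) EX@6 MEM@7 WB@8
I2 add r4 <- r3,r1: IF@3 ID@6 stall=0 (-) EX@7 MEM@8 WB@9
I3 add r1 <- r4,r2: IF@6 ID@7 stall=2 (RAW on I2.r4 (WB@9)) EX@10 MEM@11 WB@12
I4 add r3 <- r3,r4: IF@7 ID@10 stall=0 (-) EX@11 MEM@12 WB@13
I5 sub r2 <- r1,r2: IF@10 ID@11 stall=1 (RAW on I3.r1 (WB@12)) EX@13 MEM@14 WB@15

Answer: 15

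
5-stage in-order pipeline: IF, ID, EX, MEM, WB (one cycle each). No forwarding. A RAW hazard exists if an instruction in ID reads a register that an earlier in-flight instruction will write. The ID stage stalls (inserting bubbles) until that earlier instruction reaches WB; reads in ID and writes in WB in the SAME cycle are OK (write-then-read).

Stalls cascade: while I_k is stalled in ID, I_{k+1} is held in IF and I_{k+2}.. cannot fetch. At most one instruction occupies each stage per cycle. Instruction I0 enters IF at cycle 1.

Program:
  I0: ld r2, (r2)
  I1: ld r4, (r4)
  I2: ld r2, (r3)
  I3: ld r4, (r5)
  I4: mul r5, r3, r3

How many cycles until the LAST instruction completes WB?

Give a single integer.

Answer: 9

Derivation:
I0 ld r2 <- r2: IF@1 ID@2 stall=0 (-) EX@3 MEM@4 WB@5
I1 ld r4 <- r4: IF@2 ID@3 stall=0 (-) EX@4 MEM@5 WB@6
I2 ld r2 <- r3: IF@3 ID@4 stall=0 (-) EX@5 MEM@6 WB@7
I3 ld r4 <- r5: IF@4 ID@5 stall=0 (-) EX@6 MEM@7 WB@8
I4 mul r5 <- r3,r3: IF@5 ID@6 stall=0 (-) EX@7 MEM@8 WB@9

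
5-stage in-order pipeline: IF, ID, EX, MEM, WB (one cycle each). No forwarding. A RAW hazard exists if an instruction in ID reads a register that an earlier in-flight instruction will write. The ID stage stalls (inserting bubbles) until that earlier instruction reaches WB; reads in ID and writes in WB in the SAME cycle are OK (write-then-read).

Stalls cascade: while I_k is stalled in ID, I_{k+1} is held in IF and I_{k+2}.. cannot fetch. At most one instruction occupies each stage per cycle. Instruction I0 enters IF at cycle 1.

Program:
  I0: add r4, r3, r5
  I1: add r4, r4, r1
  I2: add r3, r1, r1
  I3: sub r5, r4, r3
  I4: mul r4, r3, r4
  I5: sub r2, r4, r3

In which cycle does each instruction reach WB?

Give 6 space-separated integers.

I0 add r4 <- r3,r5: IF@1 ID@2 stall=0 (-) EX@3 MEM@4 WB@5
I1 add r4 <- r4,r1: IF@2 ID@3 stall=2 (RAW on I0.r4 (WB@5)) EX@6 MEM@7 WB@8
I2 add r3 <- r1,r1: IF@3 ID@6 stall=0 (-) EX@7 MEM@8 WB@9
I3 sub r5 <- r4,r3: IF@6 ID@7 stall=2 (RAW on I2.r3 (WB@9)) EX@10 MEM@11 WB@12
I4 mul r4 <- r3,r4: IF@7 ID@10 stall=0 (-) EX@11 MEM@12 WB@13
I5 sub r2 <- r4,r3: IF@10 ID@11 stall=2 (RAW on I4.r4 (WB@13)) EX@14 MEM@15 WB@16

Answer: 5 8 9 12 13 16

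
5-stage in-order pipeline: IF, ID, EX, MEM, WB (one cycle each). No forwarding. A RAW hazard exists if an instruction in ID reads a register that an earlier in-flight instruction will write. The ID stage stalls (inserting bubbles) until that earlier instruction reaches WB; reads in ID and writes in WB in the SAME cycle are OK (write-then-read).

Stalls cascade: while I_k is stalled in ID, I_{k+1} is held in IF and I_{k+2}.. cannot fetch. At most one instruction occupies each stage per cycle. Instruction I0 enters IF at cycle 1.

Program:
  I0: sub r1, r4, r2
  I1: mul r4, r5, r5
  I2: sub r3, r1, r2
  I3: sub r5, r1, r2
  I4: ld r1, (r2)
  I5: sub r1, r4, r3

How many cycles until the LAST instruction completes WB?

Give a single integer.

I0 sub r1 <- r4,r2: IF@1 ID@2 stall=0 (-) EX@3 MEM@4 WB@5
I1 mul r4 <- r5,r5: IF@2 ID@3 stall=0 (-) EX@4 MEM@5 WB@6
I2 sub r3 <- r1,r2: IF@3 ID@4 stall=1 (RAW on I0.r1 (WB@5)) EX@6 MEM@7 WB@8
I3 sub r5 <- r1,r2: IF@4 ID@6 stall=0 (-) EX@7 MEM@8 WB@9
I4 ld r1 <- r2: IF@6 ID@7 stall=0 (-) EX@8 MEM@9 WB@10
I5 sub r1 <- r4,r3: IF@7 ID@8 stall=0 (-) EX@9 MEM@10 WB@11

Answer: 11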